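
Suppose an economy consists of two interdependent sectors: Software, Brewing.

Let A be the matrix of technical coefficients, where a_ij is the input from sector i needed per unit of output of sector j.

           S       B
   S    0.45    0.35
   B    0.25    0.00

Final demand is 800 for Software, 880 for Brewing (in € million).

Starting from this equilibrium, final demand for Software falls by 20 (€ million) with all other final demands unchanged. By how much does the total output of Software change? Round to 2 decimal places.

Δx_S = -43.24

I − A =
  [   0.55    -0.35]
  [  -0.25     1.00]
det(I−A) = (0.55)(1.00) − (-0.35)(-0.25) = 0.4625
adj(I−A) = [[1.00, 0.35], [0.25, 0.55]]
(I − A)⁻¹ = adj(I−A) / det(I−A) ≈
  [   2.1622     0.7568]
  [   0.5405     1.1892]
Δx = (I − A)⁻¹ Δd with Δd having -20 in the Software component and 0 elsewhere.
So Δx_S = L_SS · (-20), where L_SS = adj(I−A)_SS / det(I−A) = 1.00 / 0.4625.
Δx_S = 1.00 × (-20) / 0.4625 = -20.00 / 0.4625 ≈ -43.24.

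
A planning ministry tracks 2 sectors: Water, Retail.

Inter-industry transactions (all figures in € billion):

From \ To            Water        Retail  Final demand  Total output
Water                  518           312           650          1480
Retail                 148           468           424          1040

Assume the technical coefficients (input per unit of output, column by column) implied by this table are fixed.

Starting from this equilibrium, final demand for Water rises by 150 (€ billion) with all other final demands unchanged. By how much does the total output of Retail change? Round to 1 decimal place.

Technical coefficients a_ij = z_ij / X_j:
  a_WW = 518/1480 = 0.35, a_RW = 148/1480 = 0.10
  a_WR = 312/1040 = 0.30, a_RR = 468/1040 = 0.45
I − A =
  [   0.65    -0.30]
  [  -0.10     0.55]
det(I−A) = (0.65)(0.55) − (-0.30)(-0.10) = 0.3275
adj(I−A) = [[0.55, 0.30], [0.10, 0.65]]
(I − A)⁻¹ = adj(I−A) / det(I−A) ≈
  [   1.6794     0.9160]
  [   0.3053     1.9847]
Δx = (I − A)⁻¹ Δd with Δd having +150 in the Water component and 0 elsewhere.
So Δx_R = L_RW · (+150), where L_RW = adj(I−A)_RW / det(I−A) = 0.10 / 0.3275.
Δx_R = 0.10 × (+150) / 0.3275 = 15.00 / 0.3275 ≈ 45.8.

Δx_R = 45.8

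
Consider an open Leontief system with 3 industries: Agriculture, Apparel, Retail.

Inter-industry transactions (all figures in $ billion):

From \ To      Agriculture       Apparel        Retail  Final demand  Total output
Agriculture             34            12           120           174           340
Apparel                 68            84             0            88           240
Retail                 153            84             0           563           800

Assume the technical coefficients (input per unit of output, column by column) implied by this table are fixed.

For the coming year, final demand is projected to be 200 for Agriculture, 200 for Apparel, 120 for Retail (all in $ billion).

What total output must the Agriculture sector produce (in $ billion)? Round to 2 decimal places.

Technical coefficients a_ij = z_ij / X_j:
  a_11 = 34/340 = 0.10, a_21 = 68/340 = 0.20, a_31 = 153/340 = 0.45
  a_12 = 12/240 = 0.05, a_22 = 84/240 = 0.35, a_32 = 84/240 = 0.35
  a_13 = 120/800 = 0.15, a_23 = 0/800 = 0.00, a_33 = 0/800 = 0.00
I − A =
  [   0.90    -0.05    -0.15]
  [  -0.20     0.65     0.00]
  [  -0.45    -0.35     1.00]
Cofactors of I−A, C_ij = (−1)^(i+j)·(minor ij) (rows/columns in the sector order above):
  C_11 = (0.65)(1.00) − (0.00)(-0.35) = 0.6500
  C_12 = −[(-0.20)(1.00) − (0.00)(-0.45)] = 0.2000
  C_13 = (-0.20)(-0.35) − (0.65)(-0.45) = 0.3625
  C_21 = −[(-0.05)(1.00) − (-0.15)(-0.35)] = 0.1025
  C_22 = (0.90)(1.00) − (-0.15)(-0.45) = 0.8325
  C_23 = −[(0.90)(-0.35) − (-0.05)(-0.45)] = 0.3375
  C_31 = (-0.05)(0.00) − (-0.15)(0.65) = 0.0975
  C_32 = −[(0.90)(0.00) − (-0.15)(-0.20)] = 0.0300
  C_33 = (0.90)(0.65) − (-0.05)(-0.20) = 0.5750
det(I−A) = Σ_j (I−A)_1j·C_1j = (0.90)(0.6500) + (-0.05)(0.2000) + (-0.15)(0.3625) = 0.520625
adj(I−A) = Cᵀ =
  [ 0.6500   0.1025   0.0975]
  [ 0.2000   0.8325   0.0300]
  [ 0.3625   0.3375   0.5750]
(I − A)⁻¹ = adj(I−A) / det(I−A) ≈
  [   1.2485     0.1969     0.1873]
  [   0.3842     1.5990     0.0576]
  [   0.6963     0.6483     1.1044]
x = (I − A)⁻¹ d = adj(I−A)·d / det(I−A), with det(I−A) = 0.520625:
  x_1 = (0.6500·200 + 0.1025·200 + 0.0975·120) / 0.520625 = 162.20 / 0.520625 ≈ 311.55
  x_2 = (0.2000·200 + 0.8325·200 + 0.0300·120) / 0.520625 = 210.10 / 0.520625 ≈ 403.55
  x_3 = (0.3625·200 + 0.3375·200 + 0.5750·120) / 0.520625 = 209.00 / 0.520625 ≈ 401.44

x_1 = 311.55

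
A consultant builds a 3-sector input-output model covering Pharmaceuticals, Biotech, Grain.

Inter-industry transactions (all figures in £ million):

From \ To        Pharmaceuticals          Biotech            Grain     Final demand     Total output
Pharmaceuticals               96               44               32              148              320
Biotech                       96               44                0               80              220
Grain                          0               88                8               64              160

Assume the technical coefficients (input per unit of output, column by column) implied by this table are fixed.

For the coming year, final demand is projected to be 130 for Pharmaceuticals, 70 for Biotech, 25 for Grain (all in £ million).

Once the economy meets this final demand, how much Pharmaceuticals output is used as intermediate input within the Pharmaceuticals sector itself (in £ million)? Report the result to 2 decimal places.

z_11 = 80.95

Technical coefficients a_ij = z_ij / X_j:
  a_11 = 96/320 = 0.30, a_21 = 96/320 = 0.30, a_31 = 0/320 = 0.00
  a_12 = 44/220 = 0.20, a_22 = 44/220 = 0.20, a_32 = 88/220 = 0.40
  a_13 = 32/160 = 0.20, a_23 = 0/160 = 0.00, a_33 = 8/160 = 0.05
I − A =
  [   0.70    -0.20    -0.20]
  [  -0.30     0.80     0.00]
  [   0.00    -0.40     0.95]
Cofactors of I−A, C_ij = (−1)^(i+j)·(minor ij) (rows/columns in the sector order above):
  C_11 = (0.80)(0.95) − (0.00)(-0.40) = 0.7600
  C_12 = −[(-0.30)(0.95) − (0.00)(0.00)] = 0.2850
  C_13 = (-0.30)(-0.40) − (0.80)(0.00) = 0.1200
  C_21 = −[(-0.20)(0.95) − (-0.20)(-0.40)] = 0.2700
  C_22 = (0.70)(0.95) − (-0.20)(0.00) = 0.6650
  C_23 = −[(0.70)(-0.40) − (-0.20)(0.00)] = 0.2800
  C_31 = (-0.20)(0.00) − (-0.20)(0.80) = 0.1600
  C_32 = −[(0.70)(0.00) − (-0.20)(-0.30)] = 0.0600
  C_33 = (0.70)(0.80) − (-0.20)(-0.30) = 0.5000
det(I−A) = Σ_j (I−A)_1j·C_1j = (0.70)(0.7600) + (-0.20)(0.2850) + (-0.20)(0.1200) = 0.4510
adj(I−A) = Cᵀ =
  [ 0.7600   0.2700   0.1600]
  [ 0.2850   0.6650   0.0600]
  [ 0.1200   0.2800   0.5000]
(I − A)⁻¹ = adj(I−A) / det(I−A) ≈
  [   1.6851     0.5987     0.3548]
  [   0.6319     1.4745     0.1330]
  [   0.2661     0.6208     1.1086]
First solve x = (I − A)⁻¹ d = adj(I−A)·d / det(I−A); in particular x_1 = (0.7600·130 + 0.2700·70 + 0.1600·25) / 0.4510 = 121.70 / 0.4510 ≈ 269.8448.
Intermediate flow from 1 to 1: z_11 = a_11 · x_1 = 0.30 × 121.70 / 0.4510 = 36.51 / 0.4510 ≈ 80.95.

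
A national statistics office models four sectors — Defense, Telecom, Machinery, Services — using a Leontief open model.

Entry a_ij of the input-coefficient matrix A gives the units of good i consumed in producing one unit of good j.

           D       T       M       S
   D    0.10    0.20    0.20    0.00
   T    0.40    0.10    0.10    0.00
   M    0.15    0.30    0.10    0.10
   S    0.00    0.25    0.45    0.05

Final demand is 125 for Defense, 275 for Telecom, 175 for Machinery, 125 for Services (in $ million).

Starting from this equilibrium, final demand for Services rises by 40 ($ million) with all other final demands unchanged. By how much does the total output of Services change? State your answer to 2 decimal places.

I − A =
  [   0.90    -0.20    -0.20     0.00]
  [  -0.40     0.90    -0.10     0.00]
  [  -0.15    -0.30     0.90    -0.10]
  [   0.00    -0.25    -0.45     0.95]
Compute the cofactors C_ij = (−1)^(i+j)·(3×3 minor ij) of I−A; the adjugate is their transpose:
adj(I−A) = Cᵀ =
  [ 0.69800   0.22400   0.19000   0.02000]
  [ 0.33825   0.70050   0.16150   0.01700]
  [ 0.25225   0.30750   0.69350   0.07300]
  [ 0.20850   0.33000   0.37100   0.57600]
det(I−A) = Σ_j (I−A)_1j·C_1j = (0.90)(0.69800) + (-0.20)(0.33825) + (-0.20)(0.25225) + (0.00)(0.20850) = 0.5101
(I − A)⁻¹ = adj(I−A) / det(I−A) ≈
  [   1.3684     0.4391     0.3725     0.0392]
  [   0.6631     1.3733     0.3166     0.0333]
  [   0.4945     0.6028     1.3595     0.1431]
  [   0.4087     0.6469     0.7273     1.1292]
Δx = (I − A)⁻¹ Δd with Δd having +40 in the Services component and 0 elsewhere.
So Δx_S = L_SS · (+40), where L_SS = adj(I−A)_SS / det(I−A) = 0.57600 / 0.5101.
Δx_S = 0.57600 × (+40) / 0.5101 = 23.04 / 0.5101 ≈ 45.17.

Δx_S = 45.17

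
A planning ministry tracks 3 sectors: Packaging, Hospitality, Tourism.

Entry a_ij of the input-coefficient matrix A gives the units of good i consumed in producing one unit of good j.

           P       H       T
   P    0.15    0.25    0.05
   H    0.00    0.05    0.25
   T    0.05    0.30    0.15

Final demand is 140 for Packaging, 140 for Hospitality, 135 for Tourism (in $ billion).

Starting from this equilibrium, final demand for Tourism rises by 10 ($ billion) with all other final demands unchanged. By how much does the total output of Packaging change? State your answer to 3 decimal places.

I − A =
  [   0.85    -0.25    -0.05]
  [   0.00     0.95    -0.25]
  [  -0.05    -0.30     0.85]
Cofactors of I−A, C_ij = (−1)^(i+j)·(minor ij) (rows/columns in the sector order above):
  C_11 = (0.95)(0.85) − (-0.25)(-0.30) = 0.7325
  C_12 = −[(0.00)(0.85) − (-0.25)(-0.05)] = 0.0125
  C_13 = (0.00)(-0.30) − (0.95)(-0.05) = 0.0475
  C_21 = −[(-0.25)(0.85) − (-0.05)(-0.30)] = 0.2275
  C_22 = (0.85)(0.85) − (-0.05)(-0.05) = 0.7200
  C_23 = −[(0.85)(-0.30) − (-0.25)(-0.05)] = 0.2675
  C_31 = (-0.25)(-0.25) − (-0.05)(0.95) = 0.1100
  C_32 = −[(0.85)(-0.25) − (-0.05)(0.00)] = 0.2125
  C_33 = (0.85)(0.95) − (-0.25)(0.00) = 0.8075
det(I−A) = Σ_j (I−A)_1j·C_1j = (0.85)(0.7325) + (-0.25)(0.0125) + (-0.05)(0.0475) = 0.617125
adj(I−A) = Cᵀ =
  [ 0.7325   0.2275   0.1100]
  [ 0.0125   0.7200   0.2125]
  [ 0.0475   0.2675   0.8075]
(I − A)⁻¹ = adj(I−A) / det(I−A) ≈
  [   1.1870     0.3686     0.1782]
  [   0.0203     1.1667     0.3443]
  [   0.0770     0.4335     1.3085]
Δx = (I − A)⁻¹ Δd with Δd having +10 in the Tourism component and 0 elsewhere.
So Δx_P = L_PT · (+10), where L_PT = adj(I−A)_PT / det(I−A) = 0.1100 / 0.617125.
Δx_P = 0.1100 × (+10) / 0.617125 = 1.10 / 0.617125 ≈ 1.782.

Δx_P = 1.782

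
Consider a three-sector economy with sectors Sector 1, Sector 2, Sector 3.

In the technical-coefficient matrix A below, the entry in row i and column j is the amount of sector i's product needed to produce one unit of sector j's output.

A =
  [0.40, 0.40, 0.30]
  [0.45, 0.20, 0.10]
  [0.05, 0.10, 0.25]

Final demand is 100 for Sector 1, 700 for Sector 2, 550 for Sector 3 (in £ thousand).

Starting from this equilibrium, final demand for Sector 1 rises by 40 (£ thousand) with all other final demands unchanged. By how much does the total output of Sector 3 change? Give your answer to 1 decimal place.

Δx_3 = 17.8

I − A =
  [   0.60    -0.40    -0.30]
  [  -0.45     0.80    -0.10]
  [  -0.05    -0.10     0.75]
Cofactors of I−A, C_ij = (−1)^(i+j)·(minor ij) (rows/columns in the sector order above):
  C_11 = (0.80)(0.75) − (-0.10)(-0.10) = 0.5900
  C_12 = −[(-0.45)(0.75) − (-0.10)(-0.05)] = 0.3425
  C_13 = (-0.45)(-0.10) − (0.80)(-0.05) = 0.0850
  C_21 = −[(-0.40)(0.75) − (-0.30)(-0.10)] = 0.3300
  C_22 = (0.60)(0.75) − (-0.30)(-0.05) = 0.4350
  C_23 = −[(0.60)(-0.10) − (-0.40)(-0.05)] = 0.0800
  C_31 = (-0.40)(-0.10) − (-0.30)(0.80) = 0.2800
  C_32 = −[(0.60)(-0.10) − (-0.30)(-0.45)] = 0.1950
  C_33 = (0.60)(0.80) − (-0.40)(-0.45) = 0.3000
det(I−A) = Σ_j (I−A)_1j·C_1j = (0.60)(0.5900) + (-0.40)(0.3425) + (-0.30)(0.0850) = 0.1915
adj(I−A) = Cᵀ =
  [ 0.5900   0.3300   0.2800]
  [ 0.3425   0.4350   0.1950]
  [ 0.0850   0.0800   0.3000]
(I − A)⁻¹ = adj(I−A) / det(I−A) ≈
  [   3.0809     1.7232     1.4621]
  [   1.7885     2.2715     1.0183]
  [   0.4439     0.4178     1.5666]
Δx = (I − A)⁻¹ Δd with Δd having +40 in the Sector 1 component and 0 elsewhere.
So Δx_3 = L_31 · (+40), where L_31 = adj(I−A)_31 / det(I−A) = 0.0850 / 0.1915.
Δx_3 = 0.0850 × (+40) / 0.1915 = 3.40 / 0.1915 ≈ 17.8.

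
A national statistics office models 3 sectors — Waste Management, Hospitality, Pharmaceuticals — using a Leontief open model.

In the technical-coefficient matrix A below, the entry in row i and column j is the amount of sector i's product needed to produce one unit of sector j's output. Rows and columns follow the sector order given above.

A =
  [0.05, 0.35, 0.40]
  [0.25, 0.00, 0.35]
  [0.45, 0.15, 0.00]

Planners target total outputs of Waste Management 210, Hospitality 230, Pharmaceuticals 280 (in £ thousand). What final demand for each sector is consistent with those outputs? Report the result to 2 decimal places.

I − A =
  [   0.95    -0.35    -0.40]
  [  -0.25     1.00    -0.35]
  [  -0.45    -0.15     1.00]
d = (I − A) x:
  d_W = (+0.95)·210 + (-0.35)·230 + (-0.40)·280 = 7.00
  d_H = (-0.25)·210 + (+1.00)·230 + (-0.35)·280 = 79.50
  d_P = (-0.45)·210 + (-0.15)·230 + (+1.00)·280 = 151.00

d_W = 7.00, d_H = 79.50, d_P = 151.00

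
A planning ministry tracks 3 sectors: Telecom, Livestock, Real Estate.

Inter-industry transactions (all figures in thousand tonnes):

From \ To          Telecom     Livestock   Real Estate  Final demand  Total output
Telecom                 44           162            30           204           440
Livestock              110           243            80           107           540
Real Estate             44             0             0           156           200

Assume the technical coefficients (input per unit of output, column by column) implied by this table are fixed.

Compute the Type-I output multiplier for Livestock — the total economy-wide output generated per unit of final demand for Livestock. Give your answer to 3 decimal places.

m_L = 3.039

Technical coefficients a_ij = z_ij / X_j:
  a_TT = 44/440 = 0.10, a_LT = 110/440 = 0.25, a_RT = 44/440 = 0.10
  a_TL = 162/540 = 0.30, a_LL = 243/540 = 0.45, a_RL = 0/540 = 0.00
  a_TR = 30/200 = 0.15, a_LR = 80/200 = 0.40, a_RR = 0/200 = 0.00
I − A =
  [   0.90    -0.30    -0.15]
  [  -0.25     0.55    -0.40]
  [  -0.10     0.00     1.00]
Cofactors of I−A, C_ij = (−1)^(i+j)·(minor ij) (rows/columns in the sector order above):
  C_11 = (0.55)(1.00) − (-0.40)(0.00) = 0.5500
  C_12 = −[(-0.25)(1.00) − (-0.40)(-0.10)] = 0.2900
  C_13 = (-0.25)(0.00) − (0.55)(-0.10) = 0.0550
  C_21 = −[(-0.30)(1.00) − (-0.15)(0.00)] = 0.3000
  C_22 = (0.90)(1.00) − (-0.15)(-0.10) = 0.8850
  C_23 = −[(0.90)(0.00) − (-0.30)(-0.10)] = 0.0300
  C_31 = (-0.30)(-0.40) − (-0.15)(0.55) = 0.2025
  C_32 = −[(0.90)(-0.40) − (-0.15)(-0.25)] = 0.3975
  C_33 = (0.90)(0.55) − (-0.30)(-0.25) = 0.4200
det(I−A) = Σ_j (I−A)_1j·C_1j = (0.90)(0.5500) + (-0.30)(0.2900) + (-0.15)(0.0550) = 0.39975
adj(I−A) = Cᵀ =
  [ 0.5500   0.3000   0.2025]
  [ 0.2900   0.8850   0.3975]
  [ 0.0550   0.0300   0.4200]
(I − A)⁻¹ = adj(I−A) / det(I−A) ≈
  [   1.3759     0.7505     0.5066]
  [   0.7255     2.2139     0.9944]
  [   0.1376     0.0750     1.0507]
The output multiplier for sector j is the column-j sum of the Leontief inverse (I − A)⁻¹ = adj(I−A) / det(I−A).
Column L of adj(I−A): (0.3000, 0.8850, 0.0300); det(I−A) = 0.39975.
m_L = (0.3000 + 0.8850 + 0.0300) / 0.39975 = 1.215 / 0.39975 ≈ 3.039.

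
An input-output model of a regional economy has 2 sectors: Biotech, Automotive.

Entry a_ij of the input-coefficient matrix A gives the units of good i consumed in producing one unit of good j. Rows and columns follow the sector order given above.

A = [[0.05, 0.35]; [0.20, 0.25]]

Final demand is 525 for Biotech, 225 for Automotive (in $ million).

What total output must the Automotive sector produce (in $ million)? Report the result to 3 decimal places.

x_A = 496.109

I − A =
  [   0.95    -0.35]
  [  -0.20     0.75]
det(I−A) = (0.95)(0.75) − (-0.35)(-0.20) = 0.6425
adj(I−A) = [[0.75, 0.35], [0.20, 0.95]]
(I − A)⁻¹ = adj(I−A) / det(I−A) ≈
  [   1.1673     0.5447]
  [   0.3113     1.4786]
x = (I − A)⁻¹ d = adj(I−A)·d / det(I−A), with det(I−A) = 0.6425:
  x_B = (0.75·525 + 0.35·225) / 0.6425 = 472.50 / 0.6425 ≈ 735.409
  x_A = (0.20·525 + 0.95·225) / 0.6425 = 318.75 / 0.6425 ≈ 496.109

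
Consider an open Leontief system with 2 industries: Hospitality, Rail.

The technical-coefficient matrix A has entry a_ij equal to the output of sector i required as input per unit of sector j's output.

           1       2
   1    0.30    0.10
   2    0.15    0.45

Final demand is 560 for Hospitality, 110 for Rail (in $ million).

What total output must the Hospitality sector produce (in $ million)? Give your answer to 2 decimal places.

I − A =
  [   0.70    -0.10]
  [  -0.15     0.55]
det(I−A) = (0.70)(0.55) − (-0.10)(-0.15) = 0.3700
adj(I−A) = [[0.55, 0.10], [0.15, 0.70]]
(I − A)⁻¹ = adj(I−A) / det(I−A) ≈
  [   1.4865     0.2703]
  [   0.4054     1.8919]
x = (I − A)⁻¹ d = adj(I−A)·d / det(I−A), with det(I−A) = 0.3700:
  x_1 = (0.55·560 + 0.10·110) / 0.3700 = 319.00 / 0.3700 ≈ 862.16
  x_2 = (0.15·560 + 0.70·110) / 0.3700 = 161.00 / 0.3700 ≈ 435.14

x_1 = 862.16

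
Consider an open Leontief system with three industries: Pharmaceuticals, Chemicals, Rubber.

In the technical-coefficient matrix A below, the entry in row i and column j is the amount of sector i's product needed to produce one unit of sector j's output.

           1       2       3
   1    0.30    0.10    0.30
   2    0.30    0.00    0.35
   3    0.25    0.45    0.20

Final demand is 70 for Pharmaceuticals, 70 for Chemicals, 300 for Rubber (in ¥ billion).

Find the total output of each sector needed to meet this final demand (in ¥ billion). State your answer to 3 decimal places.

I − A =
  [   0.70    -0.10    -0.30]
  [  -0.30     1.00    -0.35]
  [  -0.25    -0.45     0.80]
Cofactors of I−A, C_ij = (−1)^(i+j)·(minor ij) (rows/columns in the sector order above):
  C_11 = (1.00)(0.80) − (-0.35)(-0.45) = 0.6425
  C_12 = −[(-0.30)(0.80) − (-0.35)(-0.25)] = 0.3275
  C_13 = (-0.30)(-0.45) − (1.00)(-0.25) = 0.3850
  C_21 = −[(-0.10)(0.80) − (-0.30)(-0.45)] = 0.2150
  C_22 = (0.70)(0.80) − (-0.30)(-0.25) = 0.4850
  C_23 = −[(0.70)(-0.45) − (-0.10)(-0.25)] = 0.3400
  C_31 = (-0.10)(-0.35) − (-0.30)(1.00) = 0.3350
  C_32 = −[(0.70)(-0.35) − (-0.30)(-0.30)] = 0.3350
  C_33 = (0.70)(1.00) − (-0.10)(-0.30) = 0.6700
det(I−A) = Σ_j (I−A)_1j·C_1j = (0.70)(0.6425) + (-0.10)(0.3275) + (-0.30)(0.3850) = 0.3015
adj(I−A) = Cᵀ =
  [ 0.6425   0.2150   0.3350]
  [ 0.3275   0.4850   0.3350]
  [ 0.3850   0.3400   0.6700]
(I − A)⁻¹ = adj(I−A) / det(I−A) ≈
  [   2.1310     0.7131     1.1111]
  [   1.0862     1.6086     1.1111]
  [   1.2769     1.1277     2.2222]
x = (I − A)⁻¹ d = adj(I−A)·d / det(I−A), with det(I−A) = 0.3015:
  x_1 = (0.6425·70 + 0.2150·70 + 0.3350·300) / 0.3015 = 160.525 / 0.3015 ≈ 532.421
  x_2 = (0.3275·70 + 0.4850·70 + 0.3350·300) / 0.3015 = 157.375 / 0.3015 ≈ 521.973
  x_3 = (0.3850·70 + 0.3400·70 + 0.6700·300) / 0.3015 = 251.75 / 0.3015 ≈ 834.992

x_1 = 532.421, x_2 = 521.973, x_3 = 834.992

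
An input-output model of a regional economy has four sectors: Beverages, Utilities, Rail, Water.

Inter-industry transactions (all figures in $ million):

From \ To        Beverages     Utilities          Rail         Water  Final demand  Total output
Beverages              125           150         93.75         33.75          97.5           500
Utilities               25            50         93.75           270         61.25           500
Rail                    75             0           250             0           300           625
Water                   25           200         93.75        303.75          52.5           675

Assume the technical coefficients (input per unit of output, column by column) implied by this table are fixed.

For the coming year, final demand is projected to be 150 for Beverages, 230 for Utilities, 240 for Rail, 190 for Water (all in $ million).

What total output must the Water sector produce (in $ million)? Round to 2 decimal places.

x_W = 1287.59

Technical coefficients a_ij = z_ij / X_j:
  a_BB = 125/500 = 0.25, a_UB = 25/500 = 0.05, a_RB = 75/500 = 0.15, a_WB = 25/500 = 0.05
  a_BU = 150/500 = 0.30, a_UU = 50/500 = 0.10, a_RU = 0/500 = 0.00, a_WU = 200/500 = 0.40
  a_BR = 93.75/625 = 0.15, a_UR = 93.75/625 = 0.15, a_RR = 250/625 = 0.40, a_WR = 93.75/625 = 0.15
  a_BW = 33.75/675 = 0.05, a_UW = 270/675 = 0.40, a_RW = 0/675 = 0.00, a_WW = 303.75/675 = 0.45
I − A =
  [   0.75    -0.30    -0.15    -0.05]
  [  -0.05     0.90    -0.15    -0.40]
  [  -0.15     0.00     0.60     0.00]
  [  -0.05    -0.40    -0.15     0.55]
Compute the cofactors C_ij = (−1)^(i+j)·(3×3 minor ij) of I−A; the adjugate is their transpose:
adj(I−A) = Cᵀ =
  [ 0.201000   0.111000   0.102750   0.099000]
  [ 0.049875   0.232500   0.114000   0.173625]
  [ 0.050250   0.027750   0.233750   0.024750]
  [ 0.068250   0.186750   0.156000   0.369000]
det(I−A) = Σ_j (I−A)_1j·C_1j = (0.75)(0.201000) + (-0.30)(0.049875) + (-0.15)(0.050250) + (-0.05)(0.068250) = 0.1248375
(I − A)⁻¹ = adj(I−A) / det(I−A) ≈
  [   1.6101     0.8892     0.8231     0.7930]
  [   0.3995     1.8624     0.9132     1.3908]
  [   0.4025     0.2223     1.8724     0.1983]
  [   0.5467     1.4959     1.2496     2.9558]
x = (I − A)⁻¹ d = adj(I−A)·d / det(I−A), with det(I−A) = 0.1248375:
  x_B = (0.201000·150 + 0.111000·230 + 0.102750·240 + 0.099000·190) / 0.1248375 = 99.15 / 0.1248375 ≈ 794.23
  x_U = (0.049875·150 + 0.232500·230 + 0.114000·240 + 0.173625·190) / 0.1248375 = 121.305 / 0.1248375 ≈ 971.70
  x_R = (0.050250·150 + 0.027750·230 + 0.233750·240 + 0.024750·190) / 0.1248375 = 74.7225 / 0.1248375 ≈ 598.56
  x_W = (0.068250·150 + 0.186750·230 + 0.156000·240 + 0.369000·190) / 0.1248375 = 160.74 / 0.1248375 ≈ 1287.59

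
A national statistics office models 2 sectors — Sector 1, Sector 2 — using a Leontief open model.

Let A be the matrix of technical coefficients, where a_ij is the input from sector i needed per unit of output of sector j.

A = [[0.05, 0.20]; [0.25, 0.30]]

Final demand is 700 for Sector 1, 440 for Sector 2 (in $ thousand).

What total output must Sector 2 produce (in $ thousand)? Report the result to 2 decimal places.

x_2 = 964.23

I − A =
  [   0.95    -0.20]
  [  -0.25     0.70]
det(I−A) = (0.95)(0.70) − (-0.20)(-0.25) = 0.6150
adj(I−A) = [[0.70, 0.20], [0.25, 0.95]]
(I − A)⁻¹ = adj(I−A) / det(I−A) ≈
  [   1.1382     0.3252]
  [   0.4065     1.5447]
x = (I − A)⁻¹ d = adj(I−A)·d / det(I−A), with det(I−A) = 0.6150:
  x_1 = (0.70·700 + 0.20·440) / 0.6150 = 578.00 / 0.6150 ≈ 939.84
  x_2 = (0.25·700 + 0.95·440) / 0.6150 = 593.00 / 0.6150 ≈ 964.23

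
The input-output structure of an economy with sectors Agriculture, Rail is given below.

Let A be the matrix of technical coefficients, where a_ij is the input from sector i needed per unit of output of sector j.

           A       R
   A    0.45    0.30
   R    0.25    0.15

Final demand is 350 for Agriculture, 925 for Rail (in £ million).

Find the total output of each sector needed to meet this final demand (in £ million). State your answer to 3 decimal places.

I − A =
  [   0.55    -0.30]
  [  -0.25     0.85]
det(I−A) = (0.55)(0.85) − (-0.30)(-0.25) = 0.3925
adj(I−A) = [[0.85, 0.30], [0.25, 0.55]]
(I − A)⁻¹ = adj(I−A) / det(I−A) ≈
  [   2.1656     0.7643]
  [   0.6369     1.4013]
x = (I − A)⁻¹ d = adj(I−A)·d / det(I−A), with det(I−A) = 0.3925:
  x_A = (0.85·350 + 0.30·925) / 0.3925 = 575.00 / 0.3925 ≈ 1464.968
  x_R = (0.25·350 + 0.55·925) / 0.3925 = 596.25 / 0.3925 ≈ 1519.108

x_A = 1464.968, x_R = 1519.108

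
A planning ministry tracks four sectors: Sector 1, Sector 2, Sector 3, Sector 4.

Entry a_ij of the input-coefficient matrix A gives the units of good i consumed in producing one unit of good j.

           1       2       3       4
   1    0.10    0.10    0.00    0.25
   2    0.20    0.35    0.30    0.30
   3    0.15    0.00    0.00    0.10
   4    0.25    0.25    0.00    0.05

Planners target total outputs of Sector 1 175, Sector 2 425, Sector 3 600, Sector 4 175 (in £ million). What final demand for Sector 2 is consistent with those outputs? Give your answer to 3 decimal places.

d_2 = 8.750

I − A =
  [   0.90    -0.10     0.00    -0.25]
  [  -0.20     0.65    -0.30    -0.30]
  [  -0.15     0.00     1.00    -0.10]
  [  -0.25    -0.25     0.00     0.95]
d = (I − A) x:
  d_1 = (+0.90)·175 + (-0.10)·425 + (+0.00)·600 + (-0.25)·175 = 71.250
  d_2 = (-0.20)·175 + (+0.65)·425 + (-0.30)·600 + (-0.30)·175 = 8.750
  d_3 = (-0.15)·175 + (+0.00)·425 + (+1.00)·600 + (-0.10)·175 = 556.250
  d_4 = (-0.25)·175 + (-0.25)·425 + (+0.00)·600 + (+0.95)·175 = 16.250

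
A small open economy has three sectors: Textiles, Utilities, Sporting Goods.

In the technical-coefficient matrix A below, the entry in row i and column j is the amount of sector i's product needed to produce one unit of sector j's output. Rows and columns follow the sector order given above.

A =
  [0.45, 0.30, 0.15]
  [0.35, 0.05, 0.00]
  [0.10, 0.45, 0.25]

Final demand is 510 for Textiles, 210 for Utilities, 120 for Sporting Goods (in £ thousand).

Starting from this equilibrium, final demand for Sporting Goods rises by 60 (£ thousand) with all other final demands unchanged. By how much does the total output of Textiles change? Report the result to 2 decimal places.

I − A =
  [   0.55    -0.30    -0.15]
  [  -0.35     0.95     0.00]
  [  -0.10    -0.45     0.75]
Cofactors of I−A, C_ij = (−1)^(i+j)·(minor ij) (rows/columns in the sector order above):
  C_11 = (0.95)(0.75) − (0.00)(-0.45) = 0.7125
  C_12 = −[(-0.35)(0.75) − (0.00)(-0.10)] = 0.2625
  C_13 = (-0.35)(-0.45) − (0.95)(-0.10) = 0.2525
  C_21 = −[(-0.30)(0.75) − (-0.15)(-0.45)] = 0.2925
  C_22 = (0.55)(0.75) − (-0.15)(-0.10) = 0.3975
  C_23 = −[(0.55)(-0.45) − (-0.30)(-0.10)] = 0.2775
  C_31 = (-0.30)(0.00) − (-0.15)(0.95) = 0.1425
  C_32 = −[(0.55)(0.00) − (-0.15)(-0.35)] = 0.0525
  C_33 = (0.55)(0.95) − (-0.30)(-0.35) = 0.4175
det(I−A) = Σ_j (I−A)_1j·C_1j = (0.55)(0.7125) + (-0.30)(0.2625) + (-0.15)(0.2525) = 0.27525
adj(I−A) = Cᵀ =
  [ 0.7125   0.2925   0.1425]
  [ 0.2625   0.3975   0.0525]
  [ 0.2525   0.2775   0.4175]
(I − A)⁻¹ = adj(I−A) / det(I−A) ≈
  [   2.5886     1.0627     0.5177]
  [   0.9537     1.4441     0.1907]
  [   0.9173     1.0082     1.5168]
Δx = (I − A)⁻¹ Δd with Δd having +60 in the Sporting Goods component and 0 elsewhere.
So Δx_T = L_TS · (+60), where L_TS = adj(I−A)_TS / det(I−A) = 0.1425 / 0.27525.
Δx_T = 0.1425 × (+60) / 0.27525 = 8.55 / 0.27525 ≈ 31.06.

Δx_T = 31.06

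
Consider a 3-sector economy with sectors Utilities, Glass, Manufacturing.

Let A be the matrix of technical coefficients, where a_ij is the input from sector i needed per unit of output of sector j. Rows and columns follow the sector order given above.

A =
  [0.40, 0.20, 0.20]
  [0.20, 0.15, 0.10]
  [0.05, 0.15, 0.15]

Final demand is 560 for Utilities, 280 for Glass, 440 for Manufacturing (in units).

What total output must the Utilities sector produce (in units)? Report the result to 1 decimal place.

I − A =
  [   0.60    -0.20    -0.20]
  [  -0.20     0.85    -0.10]
  [  -0.05    -0.15     0.85]
Cofactors of I−A, C_ij = (−1)^(i+j)·(minor ij) (rows/columns in the sector order above):
  C_11 = (0.85)(0.85) − (-0.10)(-0.15) = 0.7075
  C_12 = −[(-0.20)(0.85) − (-0.10)(-0.05)] = 0.1750
  C_13 = (-0.20)(-0.15) − (0.85)(-0.05) = 0.0725
  C_21 = −[(-0.20)(0.85) − (-0.20)(-0.15)] = 0.2000
  C_22 = (0.60)(0.85) − (-0.20)(-0.05) = 0.5000
  C_23 = −[(0.60)(-0.15) − (-0.20)(-0.05)] = 0.1000
  C_31 = (-0.20)(-0.10) − (-0.20)(0.85) = 0.1900
  C_32 = −[(0.60)(-0.10) − (-0.20)(-0.20)] = 0.1000
  C_33 = (0.60)(0.85) − (-0.20)(-0.20) = 0.4700
det(I−A) = Σ_j (I−A)_1j·C_1j = (0.60)(0.7075) + (-0.20)(0.1750) + (-0.20)(0.0725) = 0.3750
adj(I−A) = Cᵀ =
  [ 0.7075   0.2000   0.1900]
  [ 0.1750   0.5000   0.1000]
  [ 0.0725   0.1000   0.4700]
(I − A)⁻¹ = adj(I−A) / det(I−A) ≈
  [   1.8867     0.5333     0.5067]
  [   0.4667     1.3333     0.2667]
  [   0.1933     0.2667     1.2533]
x = (I − A)⁻¹ d = adj(I−A)·d / det(I−A), with det(I−A) = 0.3750:
  x_1 = (0.7075·560 + 0.2000·280 + 0.1900·440) / 0.3750 = 535.80 / 0.3750 = 1428.8
  x_2 = (0.1750·560 + 0.5000·280 + 0.1000·440) / 0.3750 = 282.00 / 0.3750 = 752.0
  x_3 = (0.0725·560 + 0.1000·280 + 0.4700·440) / 0.3750 = 275.40 / 0.3750 = 734.4

x_1 = 1428.8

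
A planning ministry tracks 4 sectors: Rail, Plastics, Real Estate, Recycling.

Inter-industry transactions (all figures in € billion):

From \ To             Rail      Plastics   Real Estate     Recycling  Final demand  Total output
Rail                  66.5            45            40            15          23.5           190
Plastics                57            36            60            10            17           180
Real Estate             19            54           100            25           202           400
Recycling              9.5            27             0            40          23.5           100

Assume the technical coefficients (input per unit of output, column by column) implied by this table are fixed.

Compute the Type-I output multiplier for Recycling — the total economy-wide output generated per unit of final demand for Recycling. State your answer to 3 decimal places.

Technical coefficients a_ij = z_ij / X_j:
  a_11 = 66.5/190 = 0.35, a_21 = 57/190 = 0.30, a_31 = 19/190 = 0.10, a_41 = 9.5/190 = 0.05
  a_12 = 45/180 = 0.25, a_22 = 36/180 = 0.20, a_32 = 54/180 = 0.30, a_42 = 27/180 = 0.15
  a_13 = 40/400 = 0.10, a_23 = 60/400 = 0.15, a_33 = 100/400 = 0.25, a_43 = 0/400 = 0.00
  a_14 = 15/100 = 0.15, a_24 = 10/100 = 0.10, a_34 = 25/100 = 0.25, a_44 = 40/100 = 0.40
I − A =
  [   0.65    -0.25    -0.10    -0.15]
  [  -0.30     0.80    -0.15    -0.10]
  [  -0.10    -0.30     0.75    -0.25]
  [  -0.05    -0.15     0.00     0.60]
Compute the cofactors C_ij = (−1)^(i+j)·(3×3 minor ij) of I−A; the adjugate is their transpose:
adj(I−A) = Cᵀ =
  [ 0.316125   0.151125   0.072375   0.134375]
  [ 0.149625   0.279625   0.075875   0.115625]
  [ 0.123250   0.159500   0.243250   0.158750]
  [ 0.063750   0.082500   0.025000   0.283750]
det(I−A) = Σ_j (I−A)_1j·C_1j = (0.65)(0.316125) + (-0.25)(0.149625) + (-0.10)(0.123250) + (-0.15)(0.063750) = 0.1461875
(I − A)⁻¹ = adj(I−A) / det(I−A) ≈
  [   2.1625     1.0338     0.4951     0.9192]
  [   1.0235     1.9128     0.5190     0.7909]
  [   0.8431     1.0911     1.6640     1.0859]
  [   0.4361     0.5643     0.1710     1.9410]
The output multiplier for sector j is the column-j sum of the Leontief inverse (I − A)⁻¹ = adj(I−A) / det(I−A).
Column 4 of adj(I−A): (0.134375, 0.115625, 0.158750, 0.283750); det(I−A) = 0.1461875.
m_4 = (0.134375 + 0.115625 + 0.158750 + 0.283750) / 0.1461875 = 0.6925 / 0.1461875 ≈ 4.737.

m_4 = 4.737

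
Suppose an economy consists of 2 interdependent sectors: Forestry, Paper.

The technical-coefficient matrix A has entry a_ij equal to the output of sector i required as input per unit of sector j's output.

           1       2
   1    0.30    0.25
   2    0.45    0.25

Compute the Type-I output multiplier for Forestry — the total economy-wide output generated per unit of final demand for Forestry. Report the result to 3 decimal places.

m_1 = 2.909

I − A =
  [   0.70    -0.25]
  [  -0.45     0.75]
det(I−A) = (0.70)(0.75) − (-0.25)(-0.45) = 0.4125
adj(I−A) = [[0.75, 0.25], [0.45, 0.70]]
(I − A)⁻¹ = adj(I−A) / det(I−A) ≈
  [   1.8182     0.6061]
  [   1.0909     1.6970]
The output multiplier for sector j is the column-j sum of the Leontief inverse (I − A)⁻¹ = adj(I−A) / det(I−A).
Column 1 of adj(I−A): (0.75, 0.45); det(I−A) = 0.4125.
m_1 = (0.75 + 0.45) / 0.4125 = 1.20 / 0.4125 ≈ 2.909.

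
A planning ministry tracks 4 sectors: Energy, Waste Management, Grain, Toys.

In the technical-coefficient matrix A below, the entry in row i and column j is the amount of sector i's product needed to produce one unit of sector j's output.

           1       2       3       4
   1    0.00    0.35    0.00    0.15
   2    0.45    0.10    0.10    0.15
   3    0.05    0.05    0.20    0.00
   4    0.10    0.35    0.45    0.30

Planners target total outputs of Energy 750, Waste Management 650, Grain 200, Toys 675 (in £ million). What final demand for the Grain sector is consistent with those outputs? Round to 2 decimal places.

d_3 = 90.00

I − A =
  [   1.00    -0.35     0.00    -0.15]
  [  -0.45     0.90    -0.10    -0.15]
  [  -0.05    -0.05     0.80     0.00]
  [  -0.10    -0.35    -0.45     0.70]
d = (I − A) x:
  d_1 = (+1.00)·750 + (-0.35)·650 + (+0.00)·200 + (-0.15)·675 = 421.25
  d_2 = (-0.45)·750 + (+0.90)·650 + (-0.10)·200 + (-0.15)·675 = 126.25
  d_3 = (-0.05)·750 + (-0.05)·650 + (+0.80)·200 + (+0.00)·675 = 90.00
  d_4 = (-0.10)·750 + (-0.35)·650 + (-0.45)·200 + (+0.70)·675 = 80.00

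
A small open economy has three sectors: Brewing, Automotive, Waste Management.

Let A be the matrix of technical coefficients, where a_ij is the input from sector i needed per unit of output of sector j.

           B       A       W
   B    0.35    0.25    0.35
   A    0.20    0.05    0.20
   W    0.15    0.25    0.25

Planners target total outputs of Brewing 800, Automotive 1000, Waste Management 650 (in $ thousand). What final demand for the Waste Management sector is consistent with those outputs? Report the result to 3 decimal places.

d_W = 117.500

I − A =
  [   0.65    -0.25    -0.35]
  [  -0.20     0.95    -0.20]
  [  -0.15    -0.25     0.75]
d = (I − A) x:
  d_B = (+0.65)·800 + (-0.25)·1000 + (-0.35)·650 = 42.500
  d_A = (-0.20)·800 + (+0.95)·1000 + (-0.20)·650 = 660.000
  d_W = (-0.15)·800 + (-0.25)·1000 + (+0.75)·650 = 117.500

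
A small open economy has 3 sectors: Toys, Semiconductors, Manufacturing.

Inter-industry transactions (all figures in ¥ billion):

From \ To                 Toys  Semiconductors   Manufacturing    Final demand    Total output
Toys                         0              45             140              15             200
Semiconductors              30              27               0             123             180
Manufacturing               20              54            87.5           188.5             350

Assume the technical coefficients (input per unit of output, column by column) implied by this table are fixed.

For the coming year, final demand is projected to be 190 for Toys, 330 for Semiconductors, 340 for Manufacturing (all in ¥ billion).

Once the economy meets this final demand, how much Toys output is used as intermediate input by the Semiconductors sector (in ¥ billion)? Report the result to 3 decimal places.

z_TS = 123.828

Technical coefficients a_ij = z_ij / X_j:
  a_TT = 0/200 = 0.00, a_ST = 30/200 = 0.15, a_MT = 20/200 = 0.10
  a_TS = 45/180 = 0.25, a_SS = 27/180 = 0.15, a_MS = 54/180 = 0.30
  a_TM = 140/350 = 0.40, a_SM = 0/350 = 0.00, a_MM = 87.5/350 = 0.25
I − A =
  [   1.00    -0.25    -0.40]
  [  -0.15     0.85     0.00]
  [  -0.10    -0.30     0.75]
Cofactors of I−A, C_ij = (−1)^(i+j)·(minor ij) (rows/columns in the sector order above):
  C_11 = (0.85)(0.75) − (0.00)(-0.30) = 0.6375
  C_12 = −[(-0.15)(0.75) − (0.00)(-0.10)] = 0.1125
  C_13 = (-0.15)(-0.30) − (0.85)(-0.10) = 0.1300
  C_21 = −[(-0.25)(0.75) − (-0.40)(-0.30)] = 0.3075
  C_22 = (1.00)(0.75) − (-0.40)(-0.10) = 0.7100
  C_23 = −[(1.00)(-0.30) − (-0.25)(-0.10)] = 0.3250
  C_31 = (-0.25)(0.00) − (-0.40)(0.85) = 0.3400
  C_32 = −[(1.00)(0.00) − (-0.40)(-0.15)] = 0.0600
  C_33 = (1.00)(0.85) − (-0.25)(-0.15) = 0.8125
det(I−A) = Σ_j (I−A)_1j·C_1j = (1.00)(0.6375) + (-0.25)(0.1125) + (-0.40)(0.1300) = 0.557375
adj(I−A) = Cᵀ =
  [ 0.6375   0.3075   0.3400]
  [ 0.1125   0.7100   0.0600]
  [ 0.1300   0.3250   0.8125]
(I − A)⁻¹ = adj(I−A) / det(I−A) ≈
  [   1.1438     0.5517     0.6100]
  [   0.2018     1.2738     0.1076]
  [   0.2332     0.5831     1.4577]
First solve x = (I − A)⁻¹ d = adj(I−A)·d / det(I−A); in particular x_S = (0.1125·190 + 0.7100·330 + 0.0600·340) / 0.557375 = 276.075 / 0.557375 ≈ 495.31285.
Intermediate flow from T to S: z_TS = a_TS · x_S = 0.25 × 276.075 / 0.557375 = 69.01875 / 0.557375 ≈ 123.828.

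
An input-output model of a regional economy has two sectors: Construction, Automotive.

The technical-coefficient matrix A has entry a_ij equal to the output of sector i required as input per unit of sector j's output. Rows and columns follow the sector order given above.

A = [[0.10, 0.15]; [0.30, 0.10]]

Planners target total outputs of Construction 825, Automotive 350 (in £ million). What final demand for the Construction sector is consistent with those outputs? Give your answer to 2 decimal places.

I − A =
  [   0.90    -0.15]
  [  -0.30     0.90]
d = (I − A) x:
  d_1 = (+0.90)·825 + (-0.15)·350 = 690.00
  d_2 = (-0.30)·825 + (+0.90)·350 = 67.50

d_1 = 690.00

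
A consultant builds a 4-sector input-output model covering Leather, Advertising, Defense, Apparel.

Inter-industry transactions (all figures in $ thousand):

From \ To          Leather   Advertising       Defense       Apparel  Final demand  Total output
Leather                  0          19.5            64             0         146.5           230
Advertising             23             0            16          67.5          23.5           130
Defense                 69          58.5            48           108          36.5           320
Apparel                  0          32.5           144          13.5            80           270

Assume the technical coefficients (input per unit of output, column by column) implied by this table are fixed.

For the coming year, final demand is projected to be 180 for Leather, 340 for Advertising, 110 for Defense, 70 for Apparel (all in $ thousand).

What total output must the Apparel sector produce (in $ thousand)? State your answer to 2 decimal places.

Technical coefficients a_ij = z_ij / X_j:
  a_11 = 0/230 = 0.00, a_21 = 23/230 = 0.10, a_31 = 69/230 = 0.30, a_41 = 0/230 = 0.00
  a_12 = 19.5/130 = 0.15, a_22 = 0/130 = 0.00, a_32 = 58.5/130 = 0.45, a_42 = 32.5/130 = 0.25
  a_13 = 64/320 = 0.20, a_23 = 16/320 = 0.05, a_33 = 48/320 = 0.15, a_43 = 144/320 = 0.45
  a_14 = 0/270 = 0.00, a_24 = 67.5/270 = 0.25, a_34 = 108/270 = 0.40, a_44 = 13.5/270 = 0.05
I − A =
  [   1.00    -0.15    -0.20     0.00]
  [  -0.10     1.00    -0.05    -0.25]
  [  -0.30    -0.45     0.85    -0.40]
  [   0.00    -0.25    -0.45     0.95]
Compute the cofactors C_ij = (−1)^(i+j)·(3×3 minor ij) of I−A; the adjugate is their transpose:
adj(I−A) = Cᵀ =
  [ 0.497375   0.199625   0.201500   0.137375]
  [ 0.110750   0.570500   0.179000   0.225500]
  [ 0.319000   0.570250   0.873250   0.517750]
  [ 0.180250   0.420250   0.460750   0.743500]
det(I−A) = Σ_j (I−A)_1j·C_1j = (1.00)(0.497375) + (-0.15)(0.110750) + (-0.20)(0.319000) + (0.00)(0.180250) = 0.4169625
(I − A)⁻¹ = adj(I−A) / det(I−A) ≈
  [   1.1929     0.4788     0.4833     0.3295]
  [   0.2656     1.3682     0.4293     0.5408]
  [   0.7651     1.3676     2.0943     1.2417]
  [   0.4323     1.0079     1.1050     1.7831]
x = (I − A)⁻¹ d = adj(I−A)·d / det(I−A), with det(I−A) = 0.4169625:
  x_1 = (0.497375·180 + 0.199625·340 + 0.201500·110 + 0.137375·70) / 0.4169625 = 189.18125 / 0.4169625 ≈ 453.71
  x_2 = (0.110750·180 + 0.570500·340 + 0.179000·110 + 0.225500·70) / 0.4169625 = 249.38 / 0.4169625 ≈ 598.09
  x_3 = (0.319000·180 + 0.570250·340 + 0.873250·110 + 0.517750·70) / 0.4169625 = 383.605 / 0.4169625 ≈ 920.00
  x_4 = (0.180250·180 + 0.420250·340 + 0.460750·110 + 0.743500·70) / 0.4169625 = 278.0575 / 0.4169625 ≈ 666.86

x_4 = 666.86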